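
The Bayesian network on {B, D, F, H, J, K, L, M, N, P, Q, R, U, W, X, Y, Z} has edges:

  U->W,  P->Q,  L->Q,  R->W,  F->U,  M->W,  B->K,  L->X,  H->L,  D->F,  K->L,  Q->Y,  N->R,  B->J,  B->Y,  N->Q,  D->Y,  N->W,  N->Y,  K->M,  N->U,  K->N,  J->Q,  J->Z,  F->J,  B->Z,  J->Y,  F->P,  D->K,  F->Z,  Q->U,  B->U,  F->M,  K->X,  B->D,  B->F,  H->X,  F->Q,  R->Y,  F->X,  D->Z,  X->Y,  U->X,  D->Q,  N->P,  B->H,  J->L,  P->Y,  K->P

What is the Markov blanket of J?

{B, D, F, H, K, L, N, P, Q, R, X, Y, Z}

Recall MB(v) = parents ∪ children ∪ spouses, where spouses are the other parents of v's children.
Pa(J) = {B, F}.
J's children: L, Q, Y, Z.
Parents of each child, excluding J:
  L: H, K
  Q: D, F, L, N, P
  Y: B, D, N, P, Q, R, X
  Z: B, D, F
So the Markov blanket of J is {B, D, F, H, K, L, N, P, Q, R, X, Y, Z}.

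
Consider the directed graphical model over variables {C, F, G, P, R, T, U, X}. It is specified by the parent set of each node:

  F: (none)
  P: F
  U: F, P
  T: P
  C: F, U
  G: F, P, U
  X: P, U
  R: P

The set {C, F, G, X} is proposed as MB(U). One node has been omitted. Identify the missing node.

The Markov blanket of a node is its parents, its children, and the other parents of its children.
U has parents F, P.
Children of U: C, G, X.
Other parents of U's children:
  C's other parent is F.
  G's other parents are F, P.
  X's other parent is P.
MB(U) = {C, F, G, P, X}.
Comparing with the claimed set, P is missing.

P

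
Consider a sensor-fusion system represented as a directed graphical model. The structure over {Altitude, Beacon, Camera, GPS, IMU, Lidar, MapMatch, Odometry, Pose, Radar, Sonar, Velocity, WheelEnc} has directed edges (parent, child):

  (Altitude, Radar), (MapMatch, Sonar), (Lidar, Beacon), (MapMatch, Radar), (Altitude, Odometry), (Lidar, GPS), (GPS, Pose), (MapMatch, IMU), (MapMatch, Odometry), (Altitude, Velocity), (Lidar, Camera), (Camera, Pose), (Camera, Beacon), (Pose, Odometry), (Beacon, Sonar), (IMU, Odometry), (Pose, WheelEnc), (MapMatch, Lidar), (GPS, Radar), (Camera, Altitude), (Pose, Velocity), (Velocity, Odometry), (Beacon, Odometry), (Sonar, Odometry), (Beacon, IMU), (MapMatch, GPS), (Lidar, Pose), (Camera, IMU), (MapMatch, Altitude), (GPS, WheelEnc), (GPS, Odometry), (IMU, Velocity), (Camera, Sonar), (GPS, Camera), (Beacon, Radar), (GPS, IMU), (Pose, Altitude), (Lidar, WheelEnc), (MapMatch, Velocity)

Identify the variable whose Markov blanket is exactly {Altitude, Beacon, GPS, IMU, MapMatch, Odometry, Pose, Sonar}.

The target node must have every member of {Altitude, Beacon, GPS, IMU, MapMatch, Odometry, Pose, Sonar} as a parent, child, or co-parent, and no others.
Parents of Velocity: Altitude, IMU, MapMatch, Pose; children: Odometry; co-parents: Altitude, Beacon, GPS, IMU, MapMatch, Pose, Sonar.
These exactly cover the given set, so the node is Velocity.

Velocity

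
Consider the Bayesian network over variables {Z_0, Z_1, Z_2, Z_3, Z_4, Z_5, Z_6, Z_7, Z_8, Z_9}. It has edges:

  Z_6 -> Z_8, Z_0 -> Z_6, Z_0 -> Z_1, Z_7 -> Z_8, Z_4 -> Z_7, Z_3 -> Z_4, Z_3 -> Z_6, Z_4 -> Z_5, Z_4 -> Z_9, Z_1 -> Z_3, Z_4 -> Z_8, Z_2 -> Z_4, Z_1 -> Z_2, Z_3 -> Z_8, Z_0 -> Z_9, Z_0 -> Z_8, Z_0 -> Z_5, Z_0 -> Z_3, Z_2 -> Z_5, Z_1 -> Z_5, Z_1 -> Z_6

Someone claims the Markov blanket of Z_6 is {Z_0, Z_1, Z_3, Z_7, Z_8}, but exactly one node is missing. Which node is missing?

Z_4

The Markov blanket of a node is its parents, its children, and the other parents of its children.
Z_6's parents: Z_0, Z_1, Z_3.
Ch(Z_6) = {Z_8}.
Other parents of Z_6's children:
  Z_8: Z_0, Z_3, Z_4, Z_7
MB(Z_6) = {Z_0, Z_1, Z_3, Z_4, Z_7, Z_8}.
Comparing with the claimed set, Z_4 is missing.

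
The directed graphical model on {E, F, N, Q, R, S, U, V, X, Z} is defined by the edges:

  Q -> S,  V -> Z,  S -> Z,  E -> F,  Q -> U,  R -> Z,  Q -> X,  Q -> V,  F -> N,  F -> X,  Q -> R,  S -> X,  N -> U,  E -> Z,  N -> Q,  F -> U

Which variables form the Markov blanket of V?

By definition, MB(V) is built from V's parents, V's children, and the co-parents of V.
V's parents: Q.
V's children: Z.
For each child, the remaining parents (spouses of V):
  Z's other parents are E, R, S.
MB(V) = {E, Q, R, S, Z}.

{E, Q, R, S, Z}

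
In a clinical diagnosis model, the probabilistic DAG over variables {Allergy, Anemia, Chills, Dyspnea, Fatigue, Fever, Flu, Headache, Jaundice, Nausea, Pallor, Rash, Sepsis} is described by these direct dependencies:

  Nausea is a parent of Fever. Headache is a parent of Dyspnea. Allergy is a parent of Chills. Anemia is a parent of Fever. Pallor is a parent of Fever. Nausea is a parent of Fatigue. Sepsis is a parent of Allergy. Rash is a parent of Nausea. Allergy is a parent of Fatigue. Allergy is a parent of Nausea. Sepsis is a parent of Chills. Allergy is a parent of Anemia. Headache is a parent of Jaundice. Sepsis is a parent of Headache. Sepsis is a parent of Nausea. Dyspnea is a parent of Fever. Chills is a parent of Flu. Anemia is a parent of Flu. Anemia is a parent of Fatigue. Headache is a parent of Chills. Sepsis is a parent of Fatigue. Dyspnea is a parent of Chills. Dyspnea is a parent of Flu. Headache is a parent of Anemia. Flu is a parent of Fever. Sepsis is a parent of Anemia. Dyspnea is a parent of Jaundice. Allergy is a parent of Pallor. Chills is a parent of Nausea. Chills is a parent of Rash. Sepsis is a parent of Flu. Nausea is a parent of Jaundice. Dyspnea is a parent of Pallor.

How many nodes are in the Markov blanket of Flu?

7

The Markov blanket of a node is its parents, its children, and the other parents of its children.
Flu has parents Anemia, Chills, Dyspnea, Sepsis.
Ch(Flu) = {Fever}.
Parents of each child, excluding Flu:
  Fever also has parents Anemia, Dyspnea, Nausea, Pallor.
MB(Flu) = {Anemia, Chills, Dyspnea, Fever, Nausea, Pallor, Sepsis}, which has 7 nodes.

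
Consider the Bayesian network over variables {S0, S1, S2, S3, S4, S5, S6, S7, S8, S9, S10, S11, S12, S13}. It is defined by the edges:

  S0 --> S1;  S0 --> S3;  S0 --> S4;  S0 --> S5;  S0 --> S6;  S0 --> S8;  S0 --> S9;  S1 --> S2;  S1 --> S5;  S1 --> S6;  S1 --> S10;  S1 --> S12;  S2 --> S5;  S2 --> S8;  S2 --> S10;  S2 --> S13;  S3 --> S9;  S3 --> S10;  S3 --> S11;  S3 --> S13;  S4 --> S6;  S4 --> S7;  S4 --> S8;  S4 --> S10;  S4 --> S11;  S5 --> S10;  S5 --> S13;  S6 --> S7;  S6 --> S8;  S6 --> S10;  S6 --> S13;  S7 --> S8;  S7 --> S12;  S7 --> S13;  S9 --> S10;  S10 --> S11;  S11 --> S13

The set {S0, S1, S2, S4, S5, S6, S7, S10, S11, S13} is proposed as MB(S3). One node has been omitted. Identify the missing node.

Pa(S3) = {S0}.
Ch(S3) = {S9, S10, S11, S13}.
Other parents of S3's children:
  S9 also has parent S0.
  S10 also has parents S1, S2, S4, S5, S6, S9.
  S11's other parents are S4, S10.
  parents(S13) \ {S3} = {S2, S5, S6, S7, S11}.
MB(S3) = {S0, S1, S2, S4, S5, S6, S7, S9, S10, S11, S13}.
Comparing with the claimed set, S9 is missing.

S9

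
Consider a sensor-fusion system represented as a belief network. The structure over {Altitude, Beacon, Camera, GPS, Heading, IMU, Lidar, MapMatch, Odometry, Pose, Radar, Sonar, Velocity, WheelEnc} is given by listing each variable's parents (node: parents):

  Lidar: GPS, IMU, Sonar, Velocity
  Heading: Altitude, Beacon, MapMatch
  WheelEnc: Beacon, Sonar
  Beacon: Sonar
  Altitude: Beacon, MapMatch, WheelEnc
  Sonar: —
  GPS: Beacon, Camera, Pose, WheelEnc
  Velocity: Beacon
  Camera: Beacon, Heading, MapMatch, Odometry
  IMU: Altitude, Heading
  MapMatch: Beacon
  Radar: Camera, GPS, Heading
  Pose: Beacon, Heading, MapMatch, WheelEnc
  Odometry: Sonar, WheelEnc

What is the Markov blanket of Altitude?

A node's Markov blanket = Pa ∪ Ch ∪ (parents of Ch other than the node itself).
Pa(Altitude) = {Beacon, MapMatch, WheelEnc}.
Ch(Altitude) = {Heading, IMU}.
For each child, the remaining parents (spouses of Altitude):
  Heading: Beacon, MapMatch
  IMU: Heading
So the Markov blanket of Altitude is {Beacon, Heading, IMU, MapMatch, WheelEnc}.

{Beacon, Heading, IMU, MapMatch, WheelEnc}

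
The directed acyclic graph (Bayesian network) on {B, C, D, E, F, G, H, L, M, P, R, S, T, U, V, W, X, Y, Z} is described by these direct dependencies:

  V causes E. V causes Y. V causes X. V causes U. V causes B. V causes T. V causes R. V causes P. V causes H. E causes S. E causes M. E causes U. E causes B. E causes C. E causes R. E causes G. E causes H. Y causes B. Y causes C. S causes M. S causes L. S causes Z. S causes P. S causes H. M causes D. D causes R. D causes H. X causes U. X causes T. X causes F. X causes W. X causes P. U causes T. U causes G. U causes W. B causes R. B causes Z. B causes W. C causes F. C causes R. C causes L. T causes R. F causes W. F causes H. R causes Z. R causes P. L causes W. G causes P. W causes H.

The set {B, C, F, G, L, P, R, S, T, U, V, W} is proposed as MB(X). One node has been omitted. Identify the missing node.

A node's Markov blanket = Pa ∪ Ch ∪ (parents of Ch other than the node itself).
Pa(X) = {V}.
X's children: F, P, T, U, W.
Parents of each child, excluding X:
  U: E, V
  T: U, V
  F: C
  W: B, F, L, U
  P: G, R, S, V
MB(X) = {B, C, E, F, G, L, P, R, S, T, U, V, W}.
Comparing with the claimed set, E is missing.

E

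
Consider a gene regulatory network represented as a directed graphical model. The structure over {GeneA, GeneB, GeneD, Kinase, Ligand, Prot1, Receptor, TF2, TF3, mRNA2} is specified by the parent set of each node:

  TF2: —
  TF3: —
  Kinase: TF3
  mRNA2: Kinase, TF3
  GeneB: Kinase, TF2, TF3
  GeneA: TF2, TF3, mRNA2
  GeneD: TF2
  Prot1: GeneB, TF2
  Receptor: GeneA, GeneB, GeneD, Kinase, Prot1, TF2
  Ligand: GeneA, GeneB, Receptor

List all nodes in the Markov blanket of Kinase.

{GeneA, GeneB, GeneD, Prot1, Receptor, TF2, TF3, mRNA2}

A node's Markov blanket = Pa ∪ Ch ∪ (parents of Ch other than the node itself).
Kinase's children: GeneB, Receptor, mRNA2.
Parents of Kinase: TF3.
For each child, the remaining parents (spouses of Kinase):
  mRNA2's other parent is TF3.
  parents(GeneB) \ {Kinase} = {TF2, TF3}.
  Receptor's other parents are GeneA, GeneB, GeneD, Prot1, TF2.
MB(Kinase) = {GeneA, GeneB, GeneD, Prot1, Receptor, TF2, TF3, mRNA2}.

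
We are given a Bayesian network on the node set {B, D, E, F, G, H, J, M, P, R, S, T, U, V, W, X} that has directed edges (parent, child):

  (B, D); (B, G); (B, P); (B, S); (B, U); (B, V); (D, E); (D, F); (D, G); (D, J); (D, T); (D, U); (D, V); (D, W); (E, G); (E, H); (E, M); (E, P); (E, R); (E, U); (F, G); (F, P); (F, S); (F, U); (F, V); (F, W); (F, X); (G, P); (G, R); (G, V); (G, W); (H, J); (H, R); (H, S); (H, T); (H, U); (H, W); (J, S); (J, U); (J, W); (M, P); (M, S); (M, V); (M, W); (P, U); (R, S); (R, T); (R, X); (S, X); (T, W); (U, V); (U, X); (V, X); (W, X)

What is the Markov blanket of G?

{B, D, E, F, H, J, M, P, R, T, U, V, W}

By definition, MB(G) is built from G's parents, G's children, and the co-parents of G.
G's parents: B, D, E, F.
G has children P, R, V, W.
Co-parents of G (other parents of its children):
  parents(P) \ {G} = {B, E, F, M}.
  R's other parents are E, H.
  V's other parents are B, D, F, M, U.
  W also has parents D, F, H, J, M, T.
Taking the union gives {B, D, E, F, H, J, M, P, R, T, U, V, W}.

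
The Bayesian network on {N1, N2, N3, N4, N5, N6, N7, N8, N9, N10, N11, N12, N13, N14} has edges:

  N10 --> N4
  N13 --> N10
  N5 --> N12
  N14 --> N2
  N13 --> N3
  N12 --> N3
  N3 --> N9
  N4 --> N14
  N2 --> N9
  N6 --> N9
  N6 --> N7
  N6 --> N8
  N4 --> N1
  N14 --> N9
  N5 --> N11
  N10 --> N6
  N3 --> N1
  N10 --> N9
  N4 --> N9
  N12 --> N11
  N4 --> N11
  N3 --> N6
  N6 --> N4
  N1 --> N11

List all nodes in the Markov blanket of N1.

{N3, N4, N5, N11, N12}

A node's Markov blanket = Pa ∪ Ch ∪ (parents of Ch other than the node itself).
Parents of N1: N3, N4.
Children of N1: N11.
Other parents of N1's children:
  N11: N4, N5, N12
Taking the union gives {N3, N4, N5, N11, N12}.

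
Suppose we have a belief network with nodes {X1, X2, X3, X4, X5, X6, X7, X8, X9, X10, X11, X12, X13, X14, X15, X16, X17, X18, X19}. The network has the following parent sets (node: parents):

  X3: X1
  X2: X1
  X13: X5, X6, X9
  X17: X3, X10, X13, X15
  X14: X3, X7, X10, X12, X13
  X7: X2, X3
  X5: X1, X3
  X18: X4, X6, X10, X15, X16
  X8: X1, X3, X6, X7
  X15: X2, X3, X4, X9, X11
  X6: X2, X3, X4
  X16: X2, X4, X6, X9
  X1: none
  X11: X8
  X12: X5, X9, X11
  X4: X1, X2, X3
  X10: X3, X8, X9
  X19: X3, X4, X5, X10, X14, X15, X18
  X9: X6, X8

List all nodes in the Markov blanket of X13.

X13's children: X14, X17.
Pa(X13) = {X5, X6, X9}.
Other parents of X13's children:
  X14's other parents are X3, X7, X10, X12.
  X17 also has parents X3, X10, X15.
Union: {X5, X6, X9} ∪ {X14, X17} ∪ {X3, X7, X10, X12, X15} = {X3, X5, X6, X7, X9, X10, X12, X14, X15, X17}.

{X3, X5, X6, X7, X9, X10, X12, X14, X15, X17}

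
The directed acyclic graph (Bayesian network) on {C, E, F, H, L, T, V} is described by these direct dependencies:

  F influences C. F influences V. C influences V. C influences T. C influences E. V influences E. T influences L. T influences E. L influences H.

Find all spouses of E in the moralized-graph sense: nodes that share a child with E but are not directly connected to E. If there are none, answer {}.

E has no children, so it has no co-parents. The set is empty.

{}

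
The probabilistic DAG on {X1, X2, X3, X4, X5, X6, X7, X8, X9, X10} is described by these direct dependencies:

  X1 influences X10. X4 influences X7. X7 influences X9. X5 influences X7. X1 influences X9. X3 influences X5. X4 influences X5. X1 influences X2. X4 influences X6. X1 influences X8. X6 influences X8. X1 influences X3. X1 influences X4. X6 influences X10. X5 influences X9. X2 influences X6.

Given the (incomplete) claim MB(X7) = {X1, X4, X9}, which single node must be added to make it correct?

X5

Ch(X7) = {X9}.
Parents of X7: X4, X5.
Co-parents of X7 (other parents of its children):
  parents(X9) \ {X7} = {X1, X5}.
MB(X7) = {X1, X4, X5, X9}.
Comparing with the claimed set, X5 is missing.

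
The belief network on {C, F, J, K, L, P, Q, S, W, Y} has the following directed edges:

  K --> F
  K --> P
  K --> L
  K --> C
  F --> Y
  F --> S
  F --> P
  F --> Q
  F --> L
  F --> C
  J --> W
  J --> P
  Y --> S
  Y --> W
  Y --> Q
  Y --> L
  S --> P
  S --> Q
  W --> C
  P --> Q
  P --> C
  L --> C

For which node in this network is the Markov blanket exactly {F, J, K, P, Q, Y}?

The target node must have every member of {F, J, K, P, Q, Y} as a parent, child, or co-parent, and no others.
Parents of S: F, Y; children: P, Q; co-parents: F, J, K, P, Y.
These exactly cover the given set, so the node is S.

S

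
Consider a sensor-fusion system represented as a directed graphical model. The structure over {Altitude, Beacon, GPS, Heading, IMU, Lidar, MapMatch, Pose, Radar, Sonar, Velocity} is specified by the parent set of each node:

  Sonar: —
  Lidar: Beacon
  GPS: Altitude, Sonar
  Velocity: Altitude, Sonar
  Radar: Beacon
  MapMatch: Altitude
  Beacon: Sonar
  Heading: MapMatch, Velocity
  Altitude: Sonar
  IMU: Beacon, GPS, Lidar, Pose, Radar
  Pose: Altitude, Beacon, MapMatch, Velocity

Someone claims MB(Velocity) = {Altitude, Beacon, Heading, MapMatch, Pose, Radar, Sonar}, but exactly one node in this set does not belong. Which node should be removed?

Radar

A node's Markov blanket = Pa ∪ Ch ∪ (parents of Ch other than the node itself).
Ch(Velocity) = {Heading, Pose}.
Pa(Velocity) = {Altitude, Sonar}.
Co-parents of Velocity (other parents of its children):
  Pose's other parents are Altitude, Beacon, MapMatch.
  Heading also has parent MapMatch.
MB(Velocity) = {Altitude, Beacon, Heading, MapMatch, Pose, Sonar}.
Radar is neither a parent, child, nor co-parent of Velocity, so it does not belong.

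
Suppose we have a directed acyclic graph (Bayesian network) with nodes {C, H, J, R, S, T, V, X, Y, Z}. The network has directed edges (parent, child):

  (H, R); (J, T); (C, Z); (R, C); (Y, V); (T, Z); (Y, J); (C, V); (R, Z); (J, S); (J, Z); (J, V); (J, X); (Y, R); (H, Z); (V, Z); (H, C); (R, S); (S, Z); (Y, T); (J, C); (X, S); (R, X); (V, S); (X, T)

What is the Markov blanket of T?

{C, H, J, R, S, V, X, Y, Z}

Recall MB(v) = parents ∪ children ∪ spouses, where spouses are the other parents of v's children.
Ch(T) = {Z}.
Pa(T) = {J, X, Y}.
For each child, the remaining parents (spouses of T):
  parents(Z) \ {T} = {C, H, J, R, S, V}.
So the Markov blanket of T is {C, H, J, R, S, V, X, Y, Z}.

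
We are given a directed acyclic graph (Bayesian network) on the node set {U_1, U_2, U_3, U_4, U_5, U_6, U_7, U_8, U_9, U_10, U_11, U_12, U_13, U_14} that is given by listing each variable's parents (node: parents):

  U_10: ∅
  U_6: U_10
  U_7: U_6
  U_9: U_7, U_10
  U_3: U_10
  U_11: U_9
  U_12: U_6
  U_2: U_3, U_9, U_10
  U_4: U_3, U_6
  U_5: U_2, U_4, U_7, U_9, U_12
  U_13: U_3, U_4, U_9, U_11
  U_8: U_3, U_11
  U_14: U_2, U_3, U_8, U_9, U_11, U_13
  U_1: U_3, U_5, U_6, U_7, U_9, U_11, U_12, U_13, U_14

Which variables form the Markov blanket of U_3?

Pa(U_3) = {U_10}.
Ch(U_3) = {U_1, U_2, U_4, U_8, U_13, U_14}.
Other parents of U_3's children:
  U_2: U_9, U_10
  U_4: U_6
  U_13: U_4, U_9, U_11
  U_8: U_11
  U_14: U_2, U_8, U_9, U_11, U_13
  U_1: U_5, U_6, U_7, U_9, U_11, U_12, U_13, U_14
Union: {U_10} ∪ {U_1, U_2, U_4, U_8, U_13, U_14} ∪ {U_2, U_4, U_5, U_6, U_7, U_8, U_9, U_10, U_11, U_12, U_13, U_14} = {U_1, U_2, U_4, U_5, U_6, U_7, U_8, U_9, U_10, U_11, U_12, U_13, U_14}.

{U_1, U_2, U_4, U_5, U_6, U_7, U_8, U_9, U_10, U_11, U_12, U_13, U_14}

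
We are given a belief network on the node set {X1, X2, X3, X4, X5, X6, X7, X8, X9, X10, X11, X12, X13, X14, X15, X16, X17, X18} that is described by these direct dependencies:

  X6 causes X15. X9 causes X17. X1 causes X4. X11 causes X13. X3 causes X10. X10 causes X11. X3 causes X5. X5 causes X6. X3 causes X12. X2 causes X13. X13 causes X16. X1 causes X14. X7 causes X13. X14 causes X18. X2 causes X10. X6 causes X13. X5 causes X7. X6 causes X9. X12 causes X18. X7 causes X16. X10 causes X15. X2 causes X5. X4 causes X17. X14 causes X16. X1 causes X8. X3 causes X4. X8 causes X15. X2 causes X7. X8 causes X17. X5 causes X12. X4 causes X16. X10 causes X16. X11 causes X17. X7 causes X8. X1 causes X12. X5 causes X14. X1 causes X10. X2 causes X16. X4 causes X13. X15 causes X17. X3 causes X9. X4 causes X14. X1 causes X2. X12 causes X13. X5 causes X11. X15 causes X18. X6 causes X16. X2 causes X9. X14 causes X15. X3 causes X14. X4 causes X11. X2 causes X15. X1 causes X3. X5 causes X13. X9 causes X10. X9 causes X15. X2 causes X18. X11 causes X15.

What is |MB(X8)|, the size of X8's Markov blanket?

The Markov blanket of a node is its parents, its children, and the other parents of its children.
Pa(X8) = {X1, X7}.
X8 has children X15, X17.
Other parents of X8's children:
  X15's other parents are X2, X6, X9, X10, X11, X14.
  parents(X17) \ {X8} = {X4, X9, X11, X15}.
MB(X8) = {X1, X2, X4, X6, X7, X9, X10, X11, X14, X15, X17}, which has 11 nodes.

11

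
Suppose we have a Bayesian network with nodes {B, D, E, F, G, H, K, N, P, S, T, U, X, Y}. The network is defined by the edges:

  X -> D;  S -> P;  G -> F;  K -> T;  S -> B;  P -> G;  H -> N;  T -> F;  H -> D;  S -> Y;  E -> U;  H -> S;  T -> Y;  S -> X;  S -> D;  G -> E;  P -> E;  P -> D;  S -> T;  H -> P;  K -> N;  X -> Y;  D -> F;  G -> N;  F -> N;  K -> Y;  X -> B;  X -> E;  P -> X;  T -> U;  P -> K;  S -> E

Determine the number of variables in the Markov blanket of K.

Recall MB(v) = parents ∪ children ∪ spouses, where spouses are the other parents of v's children.
K has children N, T, Y.
Pa(K) = {P}.
For each child, the remaining parents (spouses of K):
  T's other parent is S.
  N's other parents are F, G, H.
  parents(Y) \ {K} = {S, T, X}.
MB(K) = {F, G, H, N, P, S, T, X, Y}, which has 9 nodes.

9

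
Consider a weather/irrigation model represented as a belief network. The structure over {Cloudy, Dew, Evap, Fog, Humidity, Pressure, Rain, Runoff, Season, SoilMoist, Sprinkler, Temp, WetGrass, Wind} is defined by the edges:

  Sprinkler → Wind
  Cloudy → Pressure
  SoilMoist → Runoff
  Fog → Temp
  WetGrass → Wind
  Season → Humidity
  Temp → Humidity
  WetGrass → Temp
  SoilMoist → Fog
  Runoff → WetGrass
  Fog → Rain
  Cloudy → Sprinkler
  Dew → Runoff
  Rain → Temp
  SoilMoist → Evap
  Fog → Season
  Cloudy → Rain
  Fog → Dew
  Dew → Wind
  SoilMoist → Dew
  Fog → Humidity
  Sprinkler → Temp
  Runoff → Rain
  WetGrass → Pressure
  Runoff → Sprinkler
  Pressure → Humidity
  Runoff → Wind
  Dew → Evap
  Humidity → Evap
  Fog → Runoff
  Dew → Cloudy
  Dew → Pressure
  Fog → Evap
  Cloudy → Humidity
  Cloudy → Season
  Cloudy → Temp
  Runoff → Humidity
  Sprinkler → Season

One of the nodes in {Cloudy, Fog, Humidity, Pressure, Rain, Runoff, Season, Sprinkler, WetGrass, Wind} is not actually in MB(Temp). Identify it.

Wind

A node's Markov blanket = Pa ∪ Ch ∪ (parents of Ch other than the node itself).
Temp has parents Cloudy, Fog, Rain, Sprinkler, WetGrass.
Children of Temp: Humidity.
Co-parents of Temp (other parents of its children):
  Humidity's other parents are Cloudy, Fog, Pressure, Runoff, Season.
MB(Temp) = {Cloudy, Fog, Humidity, Pressure, Rain, Runoff, Season, Sprinkler, WetGrass}.
Wind is neither a parent, child, nor co-parent of Temp, so it does not belong.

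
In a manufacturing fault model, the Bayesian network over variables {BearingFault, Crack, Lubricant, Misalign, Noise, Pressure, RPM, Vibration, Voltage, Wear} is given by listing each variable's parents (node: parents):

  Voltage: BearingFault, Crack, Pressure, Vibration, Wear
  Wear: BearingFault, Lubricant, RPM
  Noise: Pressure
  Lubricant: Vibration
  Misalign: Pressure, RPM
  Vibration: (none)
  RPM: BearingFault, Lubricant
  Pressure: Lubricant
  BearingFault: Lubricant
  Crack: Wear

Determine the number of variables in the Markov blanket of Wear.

7

Parents of Wear: BearingFault, Lubricant, RPM.
Ch(Wear) = {Crack, Voltage}.
Other parents of Wear's children:
  Crack: —
  Voltage: BearingFault, Crack, Pressure, Vibration
MB(Wear) = {BearingFault, Crack, Lubricant, Pressure, RPM, Vibration, Voltage}, which has 7 nodes.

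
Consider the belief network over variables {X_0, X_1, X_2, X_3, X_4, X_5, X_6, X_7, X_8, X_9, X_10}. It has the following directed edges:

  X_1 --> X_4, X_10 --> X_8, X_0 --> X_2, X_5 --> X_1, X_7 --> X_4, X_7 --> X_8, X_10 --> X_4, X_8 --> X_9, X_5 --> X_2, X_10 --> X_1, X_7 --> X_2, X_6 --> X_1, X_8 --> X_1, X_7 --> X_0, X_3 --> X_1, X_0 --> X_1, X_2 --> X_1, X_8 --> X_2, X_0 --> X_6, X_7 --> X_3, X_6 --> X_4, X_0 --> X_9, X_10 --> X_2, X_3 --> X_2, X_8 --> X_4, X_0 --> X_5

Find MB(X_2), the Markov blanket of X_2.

{X_0, X_1, X_3, X_5, X_6, X_7, X_8, X_10}

Recall MB(v) = parents ∪ children ∪ spouses, where spouses are the other parents of v's children.
Ch(X_2) = {X_1}.
X_2's parents: X_0, X_3, X_5, X_7, X_8, X_10.
Other parents of X_2's children:
  X_1's other parents are X_0, X_3, X_5, X_6, X_8, X_10.
Union: {X_0, X_3, X_5, X_7, X_8, X_10} ∪ {X_1} ∪ {X_0, X_3, X_5, X_6, X_8, X_10} = {X_0, X_1, X_3, X_5, X_6, X_7, X_8, X_10}.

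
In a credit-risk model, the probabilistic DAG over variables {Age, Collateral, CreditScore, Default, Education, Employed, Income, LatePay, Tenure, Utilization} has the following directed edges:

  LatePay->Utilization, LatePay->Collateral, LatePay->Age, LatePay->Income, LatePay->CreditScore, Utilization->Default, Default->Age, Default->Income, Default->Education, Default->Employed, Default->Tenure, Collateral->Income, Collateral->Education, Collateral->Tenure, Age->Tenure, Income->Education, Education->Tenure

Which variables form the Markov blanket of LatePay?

Parents of LatePay: none.
LatePay has children Age, Collateral, CreditScore, Income, Utilization.
Other parents of LatePay's children:
  Utilization: no additional parents.
  Collateral has no other parent.
  Age also has parent Default.
  Income's other parents are Collateral, Default.
  CreditScore: no additional parents.
So the Markov blanket of LatePay is {Age, Collateral, CreditScore, Default, Income, Utilization}.

{Age, Collateral, CreditScore, Default, Income, Utilization}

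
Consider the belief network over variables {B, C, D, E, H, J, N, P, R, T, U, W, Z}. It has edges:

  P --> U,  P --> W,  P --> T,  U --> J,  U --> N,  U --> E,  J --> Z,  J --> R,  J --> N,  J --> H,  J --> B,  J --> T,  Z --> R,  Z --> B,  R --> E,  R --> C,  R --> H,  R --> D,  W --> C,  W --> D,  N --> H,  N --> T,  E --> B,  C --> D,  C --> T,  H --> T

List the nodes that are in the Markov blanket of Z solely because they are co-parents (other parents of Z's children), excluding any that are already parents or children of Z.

{E}

Children of Z: B, R.
  R: J
  B: E, J
Excluding nodes already adjacent to Z (B, J, R), the co-parent-only contribution is {E}.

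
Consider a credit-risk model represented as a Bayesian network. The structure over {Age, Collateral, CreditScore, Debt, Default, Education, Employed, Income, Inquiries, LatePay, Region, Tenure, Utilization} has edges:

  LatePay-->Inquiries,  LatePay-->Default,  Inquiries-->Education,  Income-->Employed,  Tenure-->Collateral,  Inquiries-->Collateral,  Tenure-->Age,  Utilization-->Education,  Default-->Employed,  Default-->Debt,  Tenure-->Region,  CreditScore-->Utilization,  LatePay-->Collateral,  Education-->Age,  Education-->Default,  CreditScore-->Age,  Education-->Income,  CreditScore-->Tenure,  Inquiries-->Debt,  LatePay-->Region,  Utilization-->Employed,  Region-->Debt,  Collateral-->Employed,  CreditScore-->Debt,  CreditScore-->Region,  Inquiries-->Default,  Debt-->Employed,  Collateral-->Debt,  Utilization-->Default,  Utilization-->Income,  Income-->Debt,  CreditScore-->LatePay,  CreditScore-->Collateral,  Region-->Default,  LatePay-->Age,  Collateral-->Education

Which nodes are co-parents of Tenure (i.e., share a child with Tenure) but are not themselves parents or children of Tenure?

Children of Tenure: Age, Collateral, Region.
  parents(Collateral) \ {Tenure} = {CreditScore, Inquiries, LatePay}.
  parents(Region) \ {Tenure} = {CreditScore, LatePay}.
  parents(Age) \ {Tenure} = {CreditScore, Education, LatePay}.
Excluding nodes already adjacent to Tenure (Age, Collateral, CreditScore, Region), the co-parent-only contribution is {Education, Inquiries, LatePay}.

{Education, Inquiries, LatePay}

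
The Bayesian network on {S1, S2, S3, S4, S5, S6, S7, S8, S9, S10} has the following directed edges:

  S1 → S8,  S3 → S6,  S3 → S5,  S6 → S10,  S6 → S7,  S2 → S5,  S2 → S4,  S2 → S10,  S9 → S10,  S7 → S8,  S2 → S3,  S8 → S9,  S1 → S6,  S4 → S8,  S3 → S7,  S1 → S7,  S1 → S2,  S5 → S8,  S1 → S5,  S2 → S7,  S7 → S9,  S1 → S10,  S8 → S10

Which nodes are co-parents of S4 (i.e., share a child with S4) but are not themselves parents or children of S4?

{S1, S5, S7}

Children of S4: S8.
  S8: S1, S5, S7
Excluding nodes already adjacent to S4 (S2, S8), the co-parent-only contribution is {S1, S5, S7}.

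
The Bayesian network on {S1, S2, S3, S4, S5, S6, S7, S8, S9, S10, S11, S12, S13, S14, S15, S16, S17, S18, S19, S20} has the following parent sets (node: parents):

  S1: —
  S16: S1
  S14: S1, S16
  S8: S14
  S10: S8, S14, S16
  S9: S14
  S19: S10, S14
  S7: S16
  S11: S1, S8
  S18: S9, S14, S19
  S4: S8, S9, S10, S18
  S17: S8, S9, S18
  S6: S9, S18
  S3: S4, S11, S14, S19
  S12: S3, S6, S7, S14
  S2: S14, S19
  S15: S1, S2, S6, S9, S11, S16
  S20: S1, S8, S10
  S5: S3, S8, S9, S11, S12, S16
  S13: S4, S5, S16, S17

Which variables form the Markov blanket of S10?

{S1, S4, S8, S9, S14, S16, S18, S19, S20}

A node's Markov blanket = Pa ∪ Ch ∪ (parents of Ch other than the node itself).
Pa(S10) = {S8, S14, S16}.
S10's children: S4, S19, S20.
Other parents of S10's children:
  S19: S14
  S4: S8, S9, S18
  S20: S1, S8
Union: {S8, S14, S16} ∪ {S4, S19, S20} ∪ {S1, S8, S9, S14, S18} = {S1, S4, S8, S9, S14, S16, S18, S19, S20}.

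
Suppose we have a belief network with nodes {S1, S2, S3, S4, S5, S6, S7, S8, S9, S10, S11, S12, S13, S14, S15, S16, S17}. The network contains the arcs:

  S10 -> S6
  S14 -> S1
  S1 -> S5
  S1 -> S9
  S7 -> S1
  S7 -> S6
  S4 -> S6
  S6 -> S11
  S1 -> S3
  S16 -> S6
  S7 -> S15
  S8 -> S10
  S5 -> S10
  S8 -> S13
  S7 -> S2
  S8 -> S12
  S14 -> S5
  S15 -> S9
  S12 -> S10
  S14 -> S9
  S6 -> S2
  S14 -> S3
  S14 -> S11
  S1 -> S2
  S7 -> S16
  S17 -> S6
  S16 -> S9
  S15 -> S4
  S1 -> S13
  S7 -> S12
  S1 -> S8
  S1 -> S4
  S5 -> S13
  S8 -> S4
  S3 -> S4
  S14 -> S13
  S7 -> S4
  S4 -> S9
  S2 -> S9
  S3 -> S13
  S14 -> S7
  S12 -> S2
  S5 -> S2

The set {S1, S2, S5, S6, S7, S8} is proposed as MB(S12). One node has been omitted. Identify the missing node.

Children of S12: S2, S10.
Parents of S12: S7, S8.
Co-parents of S12 (other parents of its children):
  S10: S5, S8
  S2: S1, S5, S6, S7
MB(S12) = {S1, S2, S5, S6, S7, S8, S10}.
Comparing with the claimed set, S10 is missing.

S10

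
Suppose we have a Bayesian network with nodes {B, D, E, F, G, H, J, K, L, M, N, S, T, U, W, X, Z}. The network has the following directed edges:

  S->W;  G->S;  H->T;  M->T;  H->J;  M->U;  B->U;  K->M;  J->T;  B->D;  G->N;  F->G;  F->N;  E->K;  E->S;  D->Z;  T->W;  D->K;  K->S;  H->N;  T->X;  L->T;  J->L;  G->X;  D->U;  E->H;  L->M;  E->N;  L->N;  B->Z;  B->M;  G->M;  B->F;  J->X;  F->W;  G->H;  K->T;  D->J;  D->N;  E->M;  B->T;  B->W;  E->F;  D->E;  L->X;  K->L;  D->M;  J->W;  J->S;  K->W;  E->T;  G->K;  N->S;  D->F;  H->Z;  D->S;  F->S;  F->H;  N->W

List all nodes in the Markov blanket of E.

{B, D, F, G, H, J, K, L, M, N, S, T}

A node's Markov blanket = Pa ∪ Ch ∪ (parents of Ch other than the node itself).
Pa(E) = {D}.
E has children F, H, K, M, N, S, T.
Other parents of E's children:
  parents(F) \ {E} = {B, D}.
  parents(H) \ {E} = {F, G}.
  K's other parents are D, G.
  M's other parents are B, D, G, K, L.
  N's other parents are D, F, G, H, L.
  parents(S) \ {E} = {D, F, G, J, K, N}.
  T also has parents B, H, J, K, L, M.
Union: {D} ∪ {F, H, K, M, N, S, T} ∪ {B, D, F, G, H, J, K, L, M, N} = {B, D, F, G, H, J, K, L, M, N, S, T}.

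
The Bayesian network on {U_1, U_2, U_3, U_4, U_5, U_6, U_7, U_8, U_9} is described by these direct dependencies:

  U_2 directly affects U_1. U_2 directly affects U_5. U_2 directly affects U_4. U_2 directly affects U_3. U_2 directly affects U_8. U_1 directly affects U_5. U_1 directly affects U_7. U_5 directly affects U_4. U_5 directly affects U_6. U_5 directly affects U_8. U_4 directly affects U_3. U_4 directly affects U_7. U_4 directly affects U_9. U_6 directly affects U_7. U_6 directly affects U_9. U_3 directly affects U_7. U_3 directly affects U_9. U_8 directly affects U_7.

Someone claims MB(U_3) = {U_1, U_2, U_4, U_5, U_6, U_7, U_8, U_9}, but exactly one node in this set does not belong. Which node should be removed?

U_5

U_3's children: U_7, U_9.
U_3 has parents U_2, U_4.
Other parents of U_3's children:
  U_7 also has parents U_1, U_4, U_6, U_8.
  U_9 also has parents U_4, U_6.
MB(U_3) = {U_1, U_2, U_4, U_6, U_7, U_8, U_9}.
U_5 is neither a parent, child, nor co-parent of U_3, so it does not belong.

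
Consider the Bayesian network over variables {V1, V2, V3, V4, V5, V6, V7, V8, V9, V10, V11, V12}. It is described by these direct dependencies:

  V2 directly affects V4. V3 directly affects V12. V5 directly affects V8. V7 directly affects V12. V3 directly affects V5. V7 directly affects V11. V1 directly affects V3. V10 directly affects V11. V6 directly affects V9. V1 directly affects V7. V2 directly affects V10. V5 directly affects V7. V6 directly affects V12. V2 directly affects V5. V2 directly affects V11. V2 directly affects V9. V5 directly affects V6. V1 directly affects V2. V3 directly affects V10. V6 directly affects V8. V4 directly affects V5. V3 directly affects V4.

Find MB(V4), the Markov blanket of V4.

{V2, V3, V5}

The Markov blanket of a node is its parents, its children, and the other parents of its children.
Pa(V4) = {V2, V3}.
V4's children: V5.
Other parents of V4's children:
  V5: V2, V3
Taking the union gives {V2, V3, V5}.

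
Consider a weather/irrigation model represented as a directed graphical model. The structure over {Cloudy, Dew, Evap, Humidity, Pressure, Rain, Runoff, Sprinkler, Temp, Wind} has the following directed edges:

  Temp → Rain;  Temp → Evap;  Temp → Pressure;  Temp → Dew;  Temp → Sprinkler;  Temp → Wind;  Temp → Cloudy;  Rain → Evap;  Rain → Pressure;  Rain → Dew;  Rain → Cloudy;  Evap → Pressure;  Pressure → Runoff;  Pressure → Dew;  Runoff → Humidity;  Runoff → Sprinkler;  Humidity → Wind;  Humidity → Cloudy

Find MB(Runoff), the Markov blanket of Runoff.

By definition, MB(Runoff) is built from Runoff's parents, Runoff's children, and the co-parents of Runoff.
Runoff has parent Pressure.
Ch(Runoff) = {Humidity, Sprinkler}.
Other parents of Runoff's children:
  Humidity has no other parent.
  Sprinkler's other parent is Temp.
So the Markov blanket of Runoff is {Humidity, Pressure, Sprinkler, Temp}.

{Humidity, Pressure, Sprinkler, Temp}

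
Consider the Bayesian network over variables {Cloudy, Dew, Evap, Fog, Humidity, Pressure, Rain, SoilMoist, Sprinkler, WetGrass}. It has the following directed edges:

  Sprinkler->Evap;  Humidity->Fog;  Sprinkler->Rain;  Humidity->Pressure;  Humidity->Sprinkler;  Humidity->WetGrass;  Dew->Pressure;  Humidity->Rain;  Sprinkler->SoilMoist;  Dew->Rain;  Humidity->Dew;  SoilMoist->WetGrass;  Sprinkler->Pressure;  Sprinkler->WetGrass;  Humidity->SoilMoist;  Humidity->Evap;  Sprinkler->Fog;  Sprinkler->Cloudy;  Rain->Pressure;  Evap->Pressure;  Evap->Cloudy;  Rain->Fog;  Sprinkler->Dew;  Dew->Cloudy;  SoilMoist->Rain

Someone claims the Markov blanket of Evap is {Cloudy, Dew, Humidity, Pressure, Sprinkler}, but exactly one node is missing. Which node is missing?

Rain

Evap has parents Humidity, Sprinkler.
Children of Evap: Cloudy, Pressure.
Other parents of Evap's children:
  Cloudy's other parents are Dew, Sprinkler.
  parents(Pressure) \ {Evap} = {Dew, Humidity, Rain, Sprinkler}.
MB(Evap) = {Cloudy, Dew, Humidity, Pressure, Rain, Sprinkler}.
Comparing with the claimed set, Rain is missing.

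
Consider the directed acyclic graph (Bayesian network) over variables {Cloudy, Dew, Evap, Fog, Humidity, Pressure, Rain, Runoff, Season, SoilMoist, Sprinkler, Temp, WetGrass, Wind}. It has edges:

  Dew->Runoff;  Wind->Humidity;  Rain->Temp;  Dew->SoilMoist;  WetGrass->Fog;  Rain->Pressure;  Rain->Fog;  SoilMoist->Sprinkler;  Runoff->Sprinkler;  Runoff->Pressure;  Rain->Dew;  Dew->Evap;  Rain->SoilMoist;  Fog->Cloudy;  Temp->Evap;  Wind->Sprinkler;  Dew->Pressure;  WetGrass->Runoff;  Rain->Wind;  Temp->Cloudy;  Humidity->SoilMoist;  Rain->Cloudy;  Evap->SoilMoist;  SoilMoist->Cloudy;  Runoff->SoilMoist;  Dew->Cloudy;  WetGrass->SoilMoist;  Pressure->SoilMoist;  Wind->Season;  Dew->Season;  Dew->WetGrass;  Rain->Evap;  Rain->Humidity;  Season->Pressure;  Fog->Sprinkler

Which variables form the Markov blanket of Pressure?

{Dew, Evap, Humidity, Rain, Runoff, Season, SoilMoist, WetGrass}

The Markov blanket of a node is its parents, its children, and the other parents of its children.
Pressure has child SoilMoist.
Pressure's parents: Dew, Rain, Runoff, Season.
For each child, the remaining parents (spouses of Pressure):
  SoilMoist: Dew, Evap, Humidity, Rain, Runoff, WetGrass
Union: {Dew, Rain, Runoff, Season} ∪ {SoilMoist} ∪ {Dew, Evap, Humidity, Rain, Runoff, WetGrass} = {Dew, Evap, Humidity, Rain, Runoff, Season, SoilMoist, WetGrass}.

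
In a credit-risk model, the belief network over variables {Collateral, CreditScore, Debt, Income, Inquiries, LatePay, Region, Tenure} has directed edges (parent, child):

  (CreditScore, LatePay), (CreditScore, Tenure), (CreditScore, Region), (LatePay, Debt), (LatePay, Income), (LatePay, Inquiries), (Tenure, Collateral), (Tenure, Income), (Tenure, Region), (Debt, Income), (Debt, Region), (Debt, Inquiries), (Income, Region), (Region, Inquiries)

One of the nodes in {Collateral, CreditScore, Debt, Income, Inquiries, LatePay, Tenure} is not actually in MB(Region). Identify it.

Collateral

Region has parents CreditScore, Debt, Income, Tenure.
Ch(Region) = {Inquiries}.
Other parents of Region's children:
  Inquiries: Debt, LatePay
MB(Region) = {CreditScore, Debt, Income, Inquiries, LatePay, Tenure}.
Collateral is neither a parent, child, nor co-parent of Region, so it does not belong.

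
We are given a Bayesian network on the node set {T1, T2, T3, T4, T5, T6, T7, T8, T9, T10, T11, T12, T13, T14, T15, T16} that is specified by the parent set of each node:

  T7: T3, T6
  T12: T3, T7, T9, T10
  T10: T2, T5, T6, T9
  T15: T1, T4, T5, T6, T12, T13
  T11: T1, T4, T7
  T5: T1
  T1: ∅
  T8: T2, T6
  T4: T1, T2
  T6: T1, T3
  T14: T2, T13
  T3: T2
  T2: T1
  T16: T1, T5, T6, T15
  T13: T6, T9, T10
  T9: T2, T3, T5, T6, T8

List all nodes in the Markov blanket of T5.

Children of T5: T9, T10, T15, T16.
T5 has parent T1.
Parents of each child, excluding T5:
  T9's other parents are T2, T3, T6, T8.
  T10's other parents are T2, T6, T9.
  T15's other parents are T1, T4, T6, T12, T13.
  T16 also has parents T1, T6, T15.
MB(T5) = {T1, T2, T3, T4, T6, T8, T9, T10, T12, T13, T15, T16}.

{T1, T2, T3, T4, T6, T8, T9, T10, T12, T13, T15, T16}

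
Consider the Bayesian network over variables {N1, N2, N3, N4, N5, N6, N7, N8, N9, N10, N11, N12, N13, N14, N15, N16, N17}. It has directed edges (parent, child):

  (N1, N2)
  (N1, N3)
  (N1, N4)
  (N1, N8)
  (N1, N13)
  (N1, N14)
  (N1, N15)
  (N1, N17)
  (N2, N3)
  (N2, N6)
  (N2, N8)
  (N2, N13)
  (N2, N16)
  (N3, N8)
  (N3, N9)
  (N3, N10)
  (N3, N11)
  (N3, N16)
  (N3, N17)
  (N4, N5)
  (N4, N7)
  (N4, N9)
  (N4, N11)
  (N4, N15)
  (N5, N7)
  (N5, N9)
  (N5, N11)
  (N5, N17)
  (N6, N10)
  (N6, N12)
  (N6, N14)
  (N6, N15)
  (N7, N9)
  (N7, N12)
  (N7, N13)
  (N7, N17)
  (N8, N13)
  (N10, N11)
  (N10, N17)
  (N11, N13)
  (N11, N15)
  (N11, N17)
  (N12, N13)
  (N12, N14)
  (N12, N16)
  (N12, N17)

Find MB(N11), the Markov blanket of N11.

{N1, N2, N3, N4, N5, N6, N7, N8, N10, N12, N13, N15, N17}

A node's Markov blanket = Pa ∪ Ch ∪ (parents of Ch other than the node itself).
Ch(N11) = {N13, N15, N17}.
N11's parents: N3, N4, N5, N10.
For each child, the remaining parents (spouses of N11):
  N13: N1, N2, N7, N8, N12
  N15: N1, N4, N6
  N17: N1, N3, N5, N7, N10, N12
Union: {N3, N4, N5, N10} ∪ {N13, N15, N17} ∪ {N1, N2, N3, N4, N5, N6, N7, N8, N10, N12} = {N1, N2, N3, N4, N5, N6, N7, N8, N10, N12, N13, N15, N17}.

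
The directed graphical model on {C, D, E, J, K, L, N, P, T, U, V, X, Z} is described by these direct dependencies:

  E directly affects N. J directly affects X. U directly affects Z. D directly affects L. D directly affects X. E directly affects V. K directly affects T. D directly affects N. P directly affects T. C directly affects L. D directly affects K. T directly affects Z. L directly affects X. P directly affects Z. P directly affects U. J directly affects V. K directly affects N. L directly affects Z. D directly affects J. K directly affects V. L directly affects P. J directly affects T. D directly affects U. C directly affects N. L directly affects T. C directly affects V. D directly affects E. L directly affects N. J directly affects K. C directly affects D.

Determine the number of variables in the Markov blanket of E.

7

Recall MB(v) = parents ∪ children ∪ spouses, where spouses are the other parents of v's children.
E's parents: D.
Children of E: N, V.
For each child, the remaining parents (spouses of E):
  parents(N) \ {E} = {C, D, K, L}.
  V also has parents C, J, K.
MB(E) = {C, D, J, K, L, N, V}, which has 7 nodes.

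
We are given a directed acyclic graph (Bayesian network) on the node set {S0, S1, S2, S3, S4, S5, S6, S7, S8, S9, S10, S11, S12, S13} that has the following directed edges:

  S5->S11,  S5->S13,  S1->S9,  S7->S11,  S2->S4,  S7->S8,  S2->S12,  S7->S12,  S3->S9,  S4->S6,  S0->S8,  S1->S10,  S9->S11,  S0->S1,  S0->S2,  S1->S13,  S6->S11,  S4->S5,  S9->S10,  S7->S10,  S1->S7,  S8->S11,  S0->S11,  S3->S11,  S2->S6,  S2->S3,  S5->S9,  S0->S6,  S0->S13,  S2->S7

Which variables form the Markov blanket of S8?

By definition, MB(S8) is built from S8's parents, S8's children, and the co-parents of S8.
S8 has parents S0, S7.
Children of S8: S11.
Co-parents of S8 (other parents of its children):
  S11: S0, S3, S5, S6, S7, S9
Union: {S0, S7} ∪ {S11} ∪ {S0, S3, S5, S6, S7, S9} = {S0, S3, S5, S6, S7, S9, S11}.

{S0, S3, S5, S6, S7, S9, S11}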